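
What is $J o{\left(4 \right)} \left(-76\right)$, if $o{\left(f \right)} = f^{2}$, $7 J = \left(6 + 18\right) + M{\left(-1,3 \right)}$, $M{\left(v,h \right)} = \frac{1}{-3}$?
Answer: $- \frac{86336}{21} \approx -4111.2$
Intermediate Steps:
$M{\left(v,h \right)} = - \frac{1}{3}$
$J = \frac{71}{21}$ ($J = \frac{\left(6 + 18\right) - \frac{1}{3}}{7} = \frac{24 - \frac{1}{3}}{7} = \frac{1}{7} \cdot \frac{71}{3} = \frac{71}{21} \approx 3.381$)
$J o{\left(4 \right)} \left(-76\right) = \frac{71 \cdot 4^{2}}{21} \left(-76\right) = \frac{71}{21} \cdot 16 \left(-76\right) = \frac{1136}{21} \left(-76\right) = - \frac{86336}{21}$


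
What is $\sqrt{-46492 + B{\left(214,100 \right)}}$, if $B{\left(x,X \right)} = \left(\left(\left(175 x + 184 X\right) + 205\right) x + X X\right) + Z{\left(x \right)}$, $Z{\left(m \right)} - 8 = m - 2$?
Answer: $\sqrt{11959498} \approx 3458.3$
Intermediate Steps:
$Z{\left(m \right)} = 6 + m$ ($Z{\left(m \right)} = 8 + \left(m - 2\right) = 8 + \left(-2 + m\right) = 6 + m$)
$B{\left(x,X \right)} = 6 + x + X^{2} + x \left(205 + 175 x + 184 X\right)$ ($B{\left(x,X \right)} = \left(\left(\left(175 x + 184 X\right) + 205\right) x + X X\right) + \left(6 + x\right) = \left(\left(205 + 175 x + 184 X\right) x + X^{2}\right) + \left(6 + x\right) = \left(x \left(205 + 175 x + 184 X\right) + X^{2}\right) + \left(6 + x\right) = \left(X^{2} + x \left(205 + 175 x + 184 X\right)\right) + \left(6 + x\right) = 6 + x + X^{2} + x \left(205 + 175 x + 184 X\right)$)
$\sqrt{-46492 + B{\left(214,100 \right)}} = \sqrt{-46492 + \left(6 + 100^{2} + 175 \cdot 214^{2} + 206 \cdot 214 + 184 \cdot 100 \cdot 214\right)} = \sqrt{-46492 + \left(6 + 10000 + 175 \cdot 45796 + 44084 + 3937600\right)} = \sqrt{-46492 + \left(6 + 10000 + 8014300 + 44084 + 3937600\right)} = \sqrt{-46492 + 12005990} = \sqrt{11959498}$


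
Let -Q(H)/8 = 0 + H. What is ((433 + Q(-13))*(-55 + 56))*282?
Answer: 151434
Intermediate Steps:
Q(H) = -8*H (Q(H) = -8*(0 + H) = -8*H)
((433 + Q(-13))*(-55 + 56))*282 = ((433 - 8*(-13))*(-55 + 56))*282 = ((433 + 104)*1)*282 = (537*1)*282 = 537*282 = 151434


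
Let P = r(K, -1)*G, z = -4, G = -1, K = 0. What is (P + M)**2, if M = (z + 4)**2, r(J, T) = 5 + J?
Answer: 25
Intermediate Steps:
P = -5 (P = (5 + 0)*(-1) = 5*(-1) = -5)
M = 0 (M = (-4 + 4)**2 = 0**2 = 0)
(P + M)**2 = (-5 + 0)**2 = (-5)**2 = 25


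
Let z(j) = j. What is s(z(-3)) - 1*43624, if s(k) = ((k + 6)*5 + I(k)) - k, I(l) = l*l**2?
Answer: -43633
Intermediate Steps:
I(l) = l**3
s(k) = 30 + k**3 + 4*k (s(k) = ((k + 6)*5 + k**3) - k = ((6 + k)*5 + k**3) - k = ((30 + 5*k) + k**3) - k = (30 + k**3 + 5*k) - k = 30 + k**3 + 4*k)
s(z(-3)) - 1*43624 = (30 + (-3)**3 + 4*(-3)) - 1*43624 = (30 - 27 - 12) - 43624 = -9 - 43624 = -43633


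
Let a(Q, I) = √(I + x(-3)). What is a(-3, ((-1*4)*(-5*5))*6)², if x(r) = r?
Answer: 597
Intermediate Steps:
a(Q, I) = √(-3 + I) (a(Q, I) = √(I - 3) = √(-3 + I))
a(-3, ((-1*4)*(-5*5))*6)² = (√(-3 + ((-1*4)*(-5*5))*6))² = (√(-3 - 4*(-25)*6))² = (√(-3 + 100*6))² = (√(-3 + 600))² = (√597)² = 597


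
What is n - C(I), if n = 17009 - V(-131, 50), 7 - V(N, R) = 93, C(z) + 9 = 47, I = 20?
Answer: 17057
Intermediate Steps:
C(z) = 38 (C(z) = -9 + 47 = 38)
V(N, R) = -86 (V(N, R) = 7 - 1*93 = 7 - 93 = -86)
n = 17095 (n = 17009 - 1*(-86) = 17009 + 86 = 17095)
n - C(I) = 17095 - 1*38 = 17095 - 38 = 17057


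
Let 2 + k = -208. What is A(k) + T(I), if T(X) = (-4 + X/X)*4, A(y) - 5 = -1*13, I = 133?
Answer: -20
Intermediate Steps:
k = -210 (k = -2 - 208 = -210)
A(y) = -8 (A(y) = 5 - 1*13 = 5 - 13 = -8)
T(X) = -12 (T(X) = (-4 + 1)*4 = -3*4 = -12)
A(k) + T(I) = -8 - 12 = -20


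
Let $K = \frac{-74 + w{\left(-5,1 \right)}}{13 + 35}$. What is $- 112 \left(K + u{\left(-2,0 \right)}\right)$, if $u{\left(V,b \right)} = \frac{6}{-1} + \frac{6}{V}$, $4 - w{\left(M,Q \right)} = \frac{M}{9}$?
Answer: $\frac{31591}{27} \approx 1170.0$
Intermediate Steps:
$w{\left(M,Q \right)} = 4 - \frac{M}{9}$
$u{\left(V,b \right)} = -6 + \frac{6}{V}$ ($u{\left(V,b \right)} = 6 \left(-1\right) + \frac{6}{V} = -6 + \frac{6}{V}$)
$K = - \frac{625}{432}$ ($K = \frac{-74 + \left(4 - - \frac{5}{9}\right)}{13 + 35} = \frac{-74 + \left(4 + \frac{5}{9}\right)}{48} = \left(-74 + \frac{41}{9}\right) \frac{1}{48} = \left(- \frac{625}{9}\right) \frac{1}{48} = - \frac{625}{432} \approx -1.4468$)
$- 112 \left(K + u{\left(-2,0 \right)}\right) = - 112 \left(- \frac{625}{432} - \left(6 - \frac{6}{-2}\right)\right) = - 112 \left(- \frac{625}{432} + \left(-6 + 6 \left(- \frac{1}{2}\right)\right)\right) = - 112 \left(- \frac{625}{432} - 9\right) = \left(-112\right) \left(- \frac{4513}{432}\right) = \frac{31591}{27}$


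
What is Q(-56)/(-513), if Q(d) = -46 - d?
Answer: -10/513 ≈ -0.019493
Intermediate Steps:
Q(-56)/(-513) = (-46 - 1*(-56))/(-513) = (-46 + 56)*(-1/513) = 10*(-1/513) = -10/513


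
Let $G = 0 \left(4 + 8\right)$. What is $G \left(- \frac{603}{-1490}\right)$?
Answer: $0$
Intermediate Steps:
$G = 0$ ($G = 0 \cdot 12 = 0$)
$G \left(- \frac{603}{-1490}\right) = 0 \left(- \frac{603}{-1490}\right) = 0 \left(\left(-603\right) \left(- \frac{1}{1490}\right)\right) = 0 \cdot \frac{603}{1490} = 0$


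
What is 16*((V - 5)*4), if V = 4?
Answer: -64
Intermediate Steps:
16*((V - 5)*4) = 16*((4 - 5)*4) = 16*(-1*4) = 16*(-4) = -64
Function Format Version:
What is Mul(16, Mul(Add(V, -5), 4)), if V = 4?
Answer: -64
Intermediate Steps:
Mul(16, Mul(Add(V, -5), 4)) = Mul(16, Mul(Add(4, -5), 4)) = Mul(16, Mul(-1, 4)) = Mul(16, -4) = -64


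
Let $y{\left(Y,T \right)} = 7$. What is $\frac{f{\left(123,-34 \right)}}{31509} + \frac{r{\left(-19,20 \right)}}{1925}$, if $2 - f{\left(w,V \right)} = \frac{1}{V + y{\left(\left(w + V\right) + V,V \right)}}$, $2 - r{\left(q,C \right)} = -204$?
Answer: $\frac{175358933}{1637680275} \approx 0.10708$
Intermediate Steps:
$r{\left(q,C \right)} = 206$ ($r{\left(q,C \right)} = 2 - -204 = 2 + 204 = 206$)
$f{\left(w,V \right)} = 2 - \frac{1}{7 + V}$ ($f{\left(w,V \right)} = 2 - \frac{1}{V + 7} = 2 - \frac{1}{7 + V}$)
$\frac{f{\left(123,-34 \right)}}{31509} + \frac{r{\left(-19,20 \right)}}{1925} = \frac{\frac{1}{7 - 34} \left(13 + 2 \left(-34\right)\right)}{31509} + \frac{206}{1925} = \frac{13 - 68}{-27} \cdot \frac{1}{31509} + 206 \cdot \frac{1}{1925} = \left(- \frac{1}{27}\right) \left(-55\right) \frac{1}{31509} + \frac{206}{1925} = \frac{55}{27} \cdot \frac{1}{31509} + \frac{206}{1925} = \frac{55}{850743} + \frac{206}{1925} = \frac{175358933}{1637680275}$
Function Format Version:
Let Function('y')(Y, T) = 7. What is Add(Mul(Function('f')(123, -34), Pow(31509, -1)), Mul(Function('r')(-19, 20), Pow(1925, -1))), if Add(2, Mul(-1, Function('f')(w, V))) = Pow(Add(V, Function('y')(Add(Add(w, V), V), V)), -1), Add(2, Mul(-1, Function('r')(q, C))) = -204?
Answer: Rational(175358933, 1637680275) ≈ 0.10708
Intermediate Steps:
Function('r')(q, C) = 206 (Function('r')(q, C) = Add(2, Mul(-1, -204)) = Add(2, 204) = 206)
Function('f')(w, V) = Add(2, Mul(-1, Pow(Add(7, V), -1))) (Function('f')(w, V) = Add(2, Mul(-1, Pow(Add(V, 7), -1))) = Add(2, Mul(-1, Pow(Add(7, V), -1))))
Add(Mul(Function('f')(123, -34), Pow(31509, -1)), Mul(Function('r')(-19, 20), Pow(1925, -1))) = Add(Mul(Mul(Pow(Add(7, -34), -1), Add(13, Mul(2, -34))), Pow(31509, -1)), Mul(206, Pow(1925, -1))) = Add(Mul(Mul(Pow(-27, -1), Add(13, -68)), Rational(1, 31509)), Mul(206, Rational(1, 1925))) = Add(Mul(Mul(Rational(-1, 27), -55), Rational(1, 31509)), Rational(206, 1925)) = Add(Mul(Rational(55, 27), Rational(1, 31509)), Rational(206, 1925)) = Add(Rational(55, 850743), Rational(206, 1925)) = Rational(175358933, 1637680275)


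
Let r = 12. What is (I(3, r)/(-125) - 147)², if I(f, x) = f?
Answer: 337750884/15625 ≈ 21616.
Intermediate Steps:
(I(3, r)/(-125) - 147)² = (3/(-125) - 147)² = (3*(-1/125) - 147)² = (-3/125 - 147)² = (-18378/125)² = 337750884/15625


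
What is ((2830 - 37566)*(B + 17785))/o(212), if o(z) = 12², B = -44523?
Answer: 58048198/9 ≈ 6.4498e+6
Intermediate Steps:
o(z) = 144
((2830 - 37566)*(B + 17785))/o(212) = ((2830 - 37566)*(-44523 + 17785))/144 = -34736*(-26738)*(1/144) = 928771168*(1/144) = 58048198/9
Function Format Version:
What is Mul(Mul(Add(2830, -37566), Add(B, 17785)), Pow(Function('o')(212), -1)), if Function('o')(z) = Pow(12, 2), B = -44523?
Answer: Rational(58048198, 9) ≈ 6.4498e+6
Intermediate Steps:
Function('o')(z) = 144
Mul(Mul(Add(2830, -37566), Add(B, 17785)), Pow(Function('o')(212), -1)) = Mul(Mul(Add(2830, -37566), Add(-44523, 17785)), Pow(144, -1)) = Mul(Mul(-34736, -26738), Rational(1, 144)) = Mul(928771168, Rational(1, 144)) = Rational(58048198, 9)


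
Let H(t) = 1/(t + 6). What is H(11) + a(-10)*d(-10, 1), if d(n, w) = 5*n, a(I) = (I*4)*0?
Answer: 1/17 ≈ 0.058824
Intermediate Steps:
a(I) = 0 (a(I) = (4*I)*0 = 0)
H(t) = 1/(6 + t)
H(11) + a(-10)*d(-10, 1) = 1/(6 + 11) + 0*(5*(-10)) = 1/17 + 0*(-50) = 1/17 + 0 = 1/17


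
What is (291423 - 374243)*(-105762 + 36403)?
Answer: 5744312380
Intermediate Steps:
(291423 - 374243)*(-105762 + 36403) = -82820*(-69359) = 5744312380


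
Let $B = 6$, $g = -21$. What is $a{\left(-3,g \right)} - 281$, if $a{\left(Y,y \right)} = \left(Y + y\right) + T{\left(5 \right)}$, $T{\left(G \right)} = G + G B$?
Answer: $-270$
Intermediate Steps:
$T{\left(G \right)} = 7 G$ ($T{\left(G \right)} = G + G 6 = G + 6 G = 7 G$)
$a{\left(Y,y \right)} = 35 + Y + y$ ($a{\left(Y,y \right)} = \left(Y + y\right) + 7 \cdot 5 = \left(Y + y\right) + 35 = 35 + Y + y$)
$a{\left(-3,g \right)} - 281 = \left(35 - 3 - 21\right) - 281 = 11 - 281 = -270$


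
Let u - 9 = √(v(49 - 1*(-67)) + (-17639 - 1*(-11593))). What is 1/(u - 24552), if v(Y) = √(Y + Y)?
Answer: -1/(24543 - I*√(6046 - 2*√58)) ≈ -4.0744e-5 - 1.2892e-7*I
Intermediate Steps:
v(Y) = √2*√Y (v(Y) = √(2*Y) = √2*√Y)
u = 9 + √(-6046 + 2*√58) (u = 9 + √(√2*√(49 - 1*(-67)) + (-17639 - 1*(-11593))) = 9 + √(√2*√(49 + 67) + (-17639 + 11593)) = 9 + √(√2*√116 - 6046) = 9 + √(√2*(2*√29) - 6046) = 9 + √(2*√58 - 6046) = 9 + √(-6046 + 2*√58) ≈ 9.0 + 77.658*I)
1/(u - 24552) = 1/((9 + √(-6046 + 2*√58)) - 24552) = 1/(-24543 + √(-6046 + 2*√58))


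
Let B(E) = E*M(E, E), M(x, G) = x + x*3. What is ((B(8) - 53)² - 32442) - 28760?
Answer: -19993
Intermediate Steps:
M(x, G) = 4*x (M(x, G) = x + 3*x = 4*x)
B(E) = 4*E² (B(E) = E*(4*E) = 4*E²)
((B(8) - 53)² - 32442) - 28760 = ((4*8² - 53)² - 32442) - 28760 = ((4*64 - 53)² - 32442) - 28760 = ((256 - 53)² - 32442) - 28760 = (203² - 32442) - 28760 = (41209 - 32442) - 28760 = 8767 - 28760 = -19993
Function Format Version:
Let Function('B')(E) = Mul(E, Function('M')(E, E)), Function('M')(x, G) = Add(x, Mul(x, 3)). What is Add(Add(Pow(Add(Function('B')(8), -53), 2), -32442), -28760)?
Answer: -19993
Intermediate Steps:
Function('M')(x, G) = Mul(4, x) (Function('M')(x, G) = Add(x, Mul(3, x)) = Mul(4, x))
Function('B')(E) = Mul(4, Pow(E, 2)) (Function('B')(E) = Mul(E, Mul(4, E)) = Mul(4, Pow(E, 2)))
Add(Add(Pow(Add(Function('B')(8), -53), 2), -32442), -28760) = Add(Add(Pow(Add(Mul(4, Pow(8, 2)), -53), 2), -32442), -28760) = Add(Add(Pow(Add(Mul(4, 64), -53), 2), -32442), -28760) = Add(Add(Pow(Add(256, -53), 2), -32442), -28760) = Add(Add(Pow(203, 2), -32442), -28760) = Add(Add(41209, -32442), -28760) = Add(8767, -28760) = -19993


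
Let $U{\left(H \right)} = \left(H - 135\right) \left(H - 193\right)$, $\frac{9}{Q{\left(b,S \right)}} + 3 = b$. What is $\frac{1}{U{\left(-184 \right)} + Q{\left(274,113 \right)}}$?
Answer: $\frac{271}{32591282} \approx 8.3151 \cdot 10^{-6}$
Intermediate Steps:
$Q{\left(b,S \right)} = \frac{9}{-3 + b}$
$U{\left(H \right)} = \left(-193 + H\right) \left(-135 + H\right)$ ($U{\left(H \right)} = \left(-135 + H\right) \left(-193 + H\right) = \left(-193 + H\right) \left(-135 + H\right)$)
$\frac{1}{U{\left(-184 \right)} + Q{\left(274,113 \right)}} = \frac{1}{\left(26055 + \left(-184\right)^{2} - -60352\right) + \frac{9}{-3 + 274}} = \frac{1}{\left(26055 + 33856 + 60352\right) + \frac{9}{271}} = \frac{1}{120263 + 9 \cdot \frac{1}{271}} = \frac{1}{120263 + \frac{9}{271}} = \frac{1}{\frac{32591282}{271}} = \frac{271}{32591282}$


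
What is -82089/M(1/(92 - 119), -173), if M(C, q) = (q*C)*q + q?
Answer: 2216403/34600 ≈ 64.058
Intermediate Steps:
M(C, q) = q + C*q² (M(C, q) = (C*q)*q + q = C*q² + q = q + C*q²)
-82089/M(1/(92 - 119), -173) = -82089*(-1/(173*(1 - 173/(92 - 119)))) = -82089*(-1/(173*(1 - 173/(-27)))) = -82089*(-1/(173*(1 - 1/27*(-173)))) = -82089*(-1/(173*(1 + 173/27))) = -82089/((-173*200/27)) = -82089/(-34600/27) = -82089*(-27/34600) = 2216403/34600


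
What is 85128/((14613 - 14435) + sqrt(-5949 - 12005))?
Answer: 2525464/8273 - 14188*I*sqrt(17954)/8273 ≈ 305.27 - 229.79*I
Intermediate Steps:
85128/((14613 - 14435) + sqrt(-5949 - 12005)) = 85128/(178 + sqrt(-17954)) = 85128/(178 + I*sqrt(17954))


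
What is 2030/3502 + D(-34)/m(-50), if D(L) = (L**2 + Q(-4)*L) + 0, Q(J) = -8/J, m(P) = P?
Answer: -927169/43775 ≈ -21.180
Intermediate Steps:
D(L) = L**2 + 2*L (D(L) = (L**2 + (-8/(-4))*L) + 0 = (L**2 + (-8*(-1/4))*L) + 0 = (L**2 + 2*L) + 0 = L**2 + 2*L)
2030/3502 + D(-34)/m(-50) = 2030/3502 - 34*(2 - 34)/(-50) = 2030*(1/3502) - 34*(-32)*(-1/50) = 1015/1751 + 1088*(-1/50) = 1015/1751 - 544/25 = -927169/43775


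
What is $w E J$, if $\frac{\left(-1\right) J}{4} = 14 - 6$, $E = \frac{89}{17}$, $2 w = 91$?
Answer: $- \frac{129584}{17} \approx -7622.6$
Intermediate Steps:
$w = \frac{91}{2}$ ($w = \frac{1}{2} \cdot 91 = \frac{91}{2} \approx 45.5$)
$E = \frac{89}{17}$ ($E = 89 \cdot \frac{1}{17} = \frac{89}{17} \approx 5.2353$)
$J = -32$ ($J = - 4 \left(14 - 6\right) = \left(-4\right) 8 = -32$)
$w E J = \frac{91}{2} \cdot \frac{89}{17} \left(-32\right) = \frac{8099}{34} \left(-32\right) = - \frac{129584}{17}$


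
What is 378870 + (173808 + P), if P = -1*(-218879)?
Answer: 771557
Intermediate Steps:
P = 218879
378870 + (173808 + P) = 378870 + (173808 + 218879) = 378870 + 392687 = 771557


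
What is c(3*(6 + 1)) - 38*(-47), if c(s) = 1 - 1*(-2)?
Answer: 1789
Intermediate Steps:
c(s) = 3 (c(s) = 1 + 2 = 3)
c(3*(6 + 1)) - 38*(-47) = 3 - 38*(-47) = 3 + 1786 = 1789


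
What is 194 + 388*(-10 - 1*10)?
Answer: -7566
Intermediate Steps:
194 + 388*(-10 - 1*10) = 194 + 388*(-10 - 10) = 194 + 388*(-20) = 194 - 7760 = -7566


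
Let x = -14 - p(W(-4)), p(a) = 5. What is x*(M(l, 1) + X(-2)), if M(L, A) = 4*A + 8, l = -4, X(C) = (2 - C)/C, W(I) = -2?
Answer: -190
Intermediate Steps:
X(C) = (2 - C)/C
x = -19 (x = -14 - 1*5 = -14 - 5 = -19)
M(L, A) = 8 + 4*A
x*(M(l, 1) + X(-2)) = -19*((8 + 4*1) + (2 - 1*(-2))/(-2)) = -19*((8 + 4) - (2 + 2)/2) = -19*(12 - ½*4) = -19*(12 - 2) = -19*10 = -190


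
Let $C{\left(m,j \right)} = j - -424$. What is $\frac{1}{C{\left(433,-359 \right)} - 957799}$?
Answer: $- \frac{1}{957734} \approx -1.0441 \cdot 10^{-6}$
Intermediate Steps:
$C{\left(m,j \right)} = 424 + j$ ($C{\left(m,j \right)} = j + 424 = 424 + j$)
$\frac{1}{C{\left(433,-359 \right)} - 957799} = \frac{1}{\left(424 - 359\right) - 957799} = \frac{1}{65 - 957799} = \frac{1}{-957734} = - \frac{1}{957734}$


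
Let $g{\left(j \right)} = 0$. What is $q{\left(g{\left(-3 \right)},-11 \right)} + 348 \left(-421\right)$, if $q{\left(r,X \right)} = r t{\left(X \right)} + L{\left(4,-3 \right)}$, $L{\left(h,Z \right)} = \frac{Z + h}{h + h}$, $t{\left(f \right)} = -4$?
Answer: $- \frac{1172063}{8} \approx -1.4651 \cdot 10^{5}$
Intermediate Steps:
$L{\left(h,Z \right)} = \frac{Z + h}{2 h}$
$q{\left(r,X \right)} = \frac{1}{8} - 4 r$ ($q{\left(r,X \right)} = r \left(-4\right) + \frac{-3 + 4}{2 \cdot 4} = - 4 r + \frac{1}{2} \cdot \frac{1}{4} \cdot 1 = - 4 r + \frac{1}{8} = \frac{1}{8} - 4 r$)
$q{\left(g{\left(-3 \right)},-11 \right)} + 348 \left(-421\right) = \left(\frac{1}{8} - 0\right) + 348 \left(-421\right) = \left(\frac{1}{8} + 0\right) - 146508 = \frac{1}{8} - 146508 = - \frac{1172063}{8}$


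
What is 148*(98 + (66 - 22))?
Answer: 21016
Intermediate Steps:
148*(98 + (66 - 22)) = 148*(98 + 44) = 148*142 = 21016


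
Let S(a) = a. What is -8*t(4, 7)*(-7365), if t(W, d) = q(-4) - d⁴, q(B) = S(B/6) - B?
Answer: -141270520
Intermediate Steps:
q(B) = -5*B/6 (q(B) = B/6 - B = -5*B/6)
t(W, d) = 10/3 - d⁴ (t(W, d) = -⅚*(-4) - d⁴ = 10/3 - d⁴)
-8*t(4, 7)*(-7365) = -8*(10/3 - 1*7⁴)*(-7365) = -8*(10/3 - 1*2401)*(-7365) = -8*(10/3 - 2401)*(-7365) = -8*(-7193/3)*(-7365) = (57544/3)*(-7365) = -141270520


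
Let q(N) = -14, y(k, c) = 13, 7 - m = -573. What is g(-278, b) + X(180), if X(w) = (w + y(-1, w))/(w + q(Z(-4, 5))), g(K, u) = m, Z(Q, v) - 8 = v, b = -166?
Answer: 96473/166 ≈ 581.16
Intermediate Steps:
Z(Q, v) = 8 + v
m = 580 (m = 7 - 1*(-573) = 7 + 573 = 580)
g(K, u) = 580
X(w) = (13 + w)/(-14 + w) (X(w) = (w + 13)/(w - 14) = (13 + w)/(-14 + w))
g(-278, b) + X(180) = 580 + (13 + 180)/(-14 + 180) = 580 + 193/166 = 96473/166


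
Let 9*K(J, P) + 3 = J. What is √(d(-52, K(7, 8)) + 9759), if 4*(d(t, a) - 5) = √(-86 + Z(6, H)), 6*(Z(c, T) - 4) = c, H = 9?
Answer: √(39056 + 9*I)/2 ≈ 98.813 + 0.011385*I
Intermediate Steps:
Z(c, T) = 4 + c/6
K(J, P) = -⅓ + J/9
d(t, a) = 5 + 9*I/4 (d(t, a) = 5 + √(-86 + (4 + (⅙)*6))/4 = 5 + √(-86 + (4 + 1))/4 = 5 + √(-86 + 5)/4 = 5 + √(-81)/4 = 5 + (9*I)/4 = 5 + 9*I/4)
√(d(-52, K(7, 8)) + 9759) = √((5 + 9*I/4) + 9759) = √(9764 + 9*I/4)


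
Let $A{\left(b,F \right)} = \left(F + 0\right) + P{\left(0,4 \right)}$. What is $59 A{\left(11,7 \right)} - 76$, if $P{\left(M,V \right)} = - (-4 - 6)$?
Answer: $927$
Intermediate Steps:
$P{\left(M,V \right)} = 10$ ($P{\left(M,V \right)} = - (-4 - 6) = \left(-1\right) \left(-10\right) = 10$)
$A{\left(b,F \right)} = 10 + F$ ($A{\left(b,F \right)} = \left(F + 0\right) + 10 = F + 10 = 10 + F$)
$59 A{\left(11,7 \right)} - 76 = 59 \left(10 + 7\right) - 76 = 59 \cdot 17 - 76 = 1003 - 76 = 927$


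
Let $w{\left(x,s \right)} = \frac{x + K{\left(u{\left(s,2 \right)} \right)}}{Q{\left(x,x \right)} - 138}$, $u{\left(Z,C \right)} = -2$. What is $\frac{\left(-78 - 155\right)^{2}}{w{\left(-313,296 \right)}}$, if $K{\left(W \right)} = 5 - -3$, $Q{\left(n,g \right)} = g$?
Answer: $\frac{24484339}{305} \approx 80277.0$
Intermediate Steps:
$K{\left(W \right)} = 8$ ($K{\left(W \right)} = 5 + 3 = 8$)
$w{\left(x,s \right)} = \frac{8 + x}{-138 + x}$ ($w{\left(x,s \right)} = \frac{x + 8}{x - 138} = \frac{8 + x}{-138 + x}$)
$\frac{\left(-78 - 155\right)^{2}}{w{\left(-313,296 \right)}} = \frac{\left(-78 - 155\right)^{2}}{\frac{1}{-138 - 313} \left(8 - 313\right)} = \frac{\left(-78 - 155\right)^{2}}{\frac{1}{-451} \left(-305\right)} = \frac{\left(-233\right)^{2}}{\left(- \frac{1}{451}\right) \left(-305\right)} = \frac{54289}{\frac{305}{451}} = 54289 \cdot \frac{451}{305} = \frac{24484339}{305}$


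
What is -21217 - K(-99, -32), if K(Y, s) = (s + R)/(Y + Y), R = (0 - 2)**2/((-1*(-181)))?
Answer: -380190317/17919 ≈ -21217.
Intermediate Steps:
R = 4/181 (R = (-2)**2/181 = 4*(1/181) = 4/181 ≈ 0.022099)
K(Y, s) = (4/181 + s)/(2*Y) (K(Y, s) = (s + 4/181)/(Y + Y) = (4/181 + s)/((2*Y)) = (4/181 + s)*(1/(2*Y)) = (4/181 + s)/(2*Y))
-21217 - K(-99, -32) = -21217 - (4 + 181*(-32))/(362*(-99)) = -21217 - (-1)*(4 - 5792)/(362*99) = -21217 - (-1)*(-5788)/(362*99) = -21217 - 1*2894/17919 = -21217 - 2894/17919 = -380190317/17919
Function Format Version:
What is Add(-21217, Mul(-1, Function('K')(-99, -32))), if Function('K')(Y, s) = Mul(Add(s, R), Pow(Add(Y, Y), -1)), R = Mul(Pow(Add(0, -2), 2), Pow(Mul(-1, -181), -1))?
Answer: Rational(-380190317, 17919) ≈ -21217.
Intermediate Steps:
R = Rational(4, 181) (R = Mul(Pow(-2, 2), Pow(181, -1)) = Mul(4, Rational(1, 181)) = Rational(4, 181) ≈ 0.022099)
Function('K')(Y, s) = Mul(Rational(1, 2), Pow(Y, -1), Add(Rational(4, 181), s)) (Function('K')(Y, s) = Mul(Add(s, Rational(4, 181)), Pow(Add(Y, Y), -1)) = Mul(Add(Rational(4, 181), s), Pow(Mul(2, Y), -1)) = Mul(Add(Rational(4, 181), s), Mul(Rational(1, 2), Pow(Y, -1))) = Mul(Rational(1, 2), Pow(Y, -1), Add(Rational(4, 181), s)))
Add(-21217, Mul(-1, Function('K')(-99, -32))) = Add(-21217, Mul(-1, Mul(Rational(1, 362), Pow(-99, -1), Add(4, Mul(181, -32))))) = Add(-21217, Mul(-1, Mul(Rational(1, 362), Rational(-1, 99), Add(4, -5792)))) = Add(-21217, Mul(-1, Mul(Rational(1, 362), Rational(-1, 99), -5788))) = Add(-21217, Mul(-1, Rational(2894, 17919))) = Add(-21217, Rational(-2894, 17919)) = Rational(-380190317, 17919)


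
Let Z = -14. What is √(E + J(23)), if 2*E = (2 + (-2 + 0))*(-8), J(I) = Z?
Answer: I*√14 ≈ 3.7417*I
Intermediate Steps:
J(I) = -14
E = 0 (E = ((2 + (-2 + 0))*(-8))/2 = ((2 - 2)*(-8))/2 = (0*(-8))/2 = (½)*0 = 0)
√(E + J(23)) = √(0 - 14) = √(-14) = I*√14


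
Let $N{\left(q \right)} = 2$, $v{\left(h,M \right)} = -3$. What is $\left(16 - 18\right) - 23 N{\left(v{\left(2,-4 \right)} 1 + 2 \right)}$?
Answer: $-48$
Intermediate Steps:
$\left(16 - 18\right) - 23 N{\left(v{\left(2,-4 \right)} 1 + 2 \right)} = \left(16 - 18\right) - 46 = -2 - 46 = -48$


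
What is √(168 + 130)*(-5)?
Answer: -5*√298 ≈ -86.313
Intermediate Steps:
√(168 + 130)*(-5) = √298*(-5) = -5*√298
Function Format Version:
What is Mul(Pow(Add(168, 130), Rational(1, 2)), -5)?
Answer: Mul(-5, Pow(298, Rational(1, 2))) ≈ -86.313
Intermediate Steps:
Mul(Pow(Add(168, 130), Rational(1, 2)), -5) = Mul(Pow(298, Rational(1, 2)), -5) = Mul(-5, Pow(298, Rational(1, 2)))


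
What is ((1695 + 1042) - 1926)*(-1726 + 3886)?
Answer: 1751760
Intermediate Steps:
((1695 + 1042) - 1926)*(-1726 + 3886) = (2737 - 1926)*2160 = 811*2160 = 1751760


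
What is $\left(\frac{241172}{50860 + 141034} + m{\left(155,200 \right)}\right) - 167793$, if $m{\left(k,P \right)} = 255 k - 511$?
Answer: $- \frac{12355838127}{95947} \approx -1.2878 \cdot 10^{5}$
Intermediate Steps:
$m{\left(k,P \right)} = -511 + 255 k$
$\left(\frac{241172}{50860 + 141034} + m{\left(155,200 \right)}\right) - 167793 = \left(\frac{241172}{50860 + 141034} + \left(-511 + 255 \cdot 155\right)\right) - 167793 = \left(\frac{241172}{191894} + \left(-511 + 39525\right)\right) - 167793 = \left(241172 \cdot \frac{1}{191894} + 39014\right) - 167793 = \left(\frac{120586}{95947} + 39014\right) - 167793 = \frac{3743396844}{95947} - 167793 = - \frac{12355838127}{95947}$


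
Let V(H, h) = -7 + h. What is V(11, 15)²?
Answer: 64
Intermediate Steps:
V(11, 15)² = (-7 + 15)² = 8² = 64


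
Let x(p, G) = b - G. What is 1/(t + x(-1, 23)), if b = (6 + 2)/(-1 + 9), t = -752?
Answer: -1/774 ≈ -0.0012920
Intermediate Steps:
b = 1 (b = 8/8 = 8*(⅛) = 1)
x(p, G) = 1 - G
1/(t + x(-1, 23)) = 1/(-752 + (1 - 1*23)) = 1/(-752 + (1 - 23)) = 1/(-752 - 22) = 1/(-774) = -1/774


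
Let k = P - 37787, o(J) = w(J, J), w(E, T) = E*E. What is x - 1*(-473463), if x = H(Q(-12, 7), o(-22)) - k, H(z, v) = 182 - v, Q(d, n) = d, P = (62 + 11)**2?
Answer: 505619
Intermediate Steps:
w(E, T) = E**2
o(J) = J**2
P = 5329 (P = 73**2 = 5329)
k = -32458 (k = 5329 - 37787 = -32458)
x = 32156 (x = (182 - 1*(-22)**2) - 1*(-32458) = (182 - 1*484) + 32458 = (182 - 484) + 32458 = -302 + 32458 = 32156)
x - 1*(-473463) = 32156 - 1*(-473463) = 32156 + 473463 = 505619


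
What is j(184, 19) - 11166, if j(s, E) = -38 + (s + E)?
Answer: -11001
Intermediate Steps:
j(s, E) = -38 + E + s (j(s, E) = -38 + (E + s) = -38 + E + s)
j(184, 19) - 11166 = (-38 + 19 + 184) - 11166 = 165 - 11166 = -11001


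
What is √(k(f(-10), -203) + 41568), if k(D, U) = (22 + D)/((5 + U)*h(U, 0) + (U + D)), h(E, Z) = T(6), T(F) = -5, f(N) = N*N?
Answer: √32704522006/887 ≈ 203.88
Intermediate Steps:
f(N) = N²
h(E, Z) = -5
k(D, U) = (22 + D)/(-25 + D - 4*U) (k(D, U) = (22 + D)/((5 + U)*(-5) + (U + D)) = (22 + D)/((-25 - 5*U) + (D + U)) = (22 + D)/(-25 + D - 4*U))
√(k(f(-10), -203) + 41568) = √((22 + (-10)²)/(-25 + (-10)² - 4*(-203)) + 41568) = √((22 + 100)/(-25 + 100 + 812) + 41568) = √(122/887 + 41568) = √(36870938/887) = √32704522006/887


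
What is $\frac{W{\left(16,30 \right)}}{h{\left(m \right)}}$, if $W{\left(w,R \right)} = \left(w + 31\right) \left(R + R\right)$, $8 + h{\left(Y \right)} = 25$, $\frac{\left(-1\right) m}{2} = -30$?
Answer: $\frac{2820}{17} \approx 165.88$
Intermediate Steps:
$m = 60$ ($m = \left(-2\right) \left(-30\right) = 60$)
$h{\left(Y \right)} = 17$ ($h{\left(Y \right)} = -8 + 25 = 17$)
$W{\left(w,R \right)} = 2 R \left(31 + w\right)$ ($W{\left(w,R \right)} = \left(31 + w\right) 2 R = 2 R \left(31 + w\right)$)
$\frac{W{\left(16,30 \right)}}{h{\left(m \right)}} = \frac{2 \cdot 30 \left(31 + 16\right)}{17} = 2 \cdot 30 \cdot 47 \cdot \frac{1}{17} = 2820 \cdot \frac{1}{17} = \frac{2820}{17}$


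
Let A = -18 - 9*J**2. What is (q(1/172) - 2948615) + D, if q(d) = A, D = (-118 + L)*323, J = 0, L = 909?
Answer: -2693140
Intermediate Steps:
A = -18 (A = -18 - 9*0**2 = -18 - 9*0 = -18 + 0 = -18)
D = 255493 (D = (-118 + 909)*323 = 791*323 = 255493)
q(d) = -18
(q(1/172) - 2948615) + D = (-18 - 2948615) + 255493 = -2948633 + 255493 = -2693140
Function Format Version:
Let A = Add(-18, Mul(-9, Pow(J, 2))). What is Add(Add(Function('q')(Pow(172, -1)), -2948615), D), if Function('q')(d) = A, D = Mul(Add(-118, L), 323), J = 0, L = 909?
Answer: -2693140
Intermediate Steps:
A = -18 (A = Add(-18, Mul(-9, Pow(0, 2))) = Add(-18, Mul(-9, 0)) = Add(-18, 0) = -18)
D = 255493 (D = Mul(Add(-118, 909), 323) = Mul(791, 323) = 255493)
Function('q')(d) = -18
Add(Add(Function('q')(Pow(172, -1)), -2948615), D) = Add(Add(-18, -2948615), 255493) = Add(-2948633, 255493) = -2693140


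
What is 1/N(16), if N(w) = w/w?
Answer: 1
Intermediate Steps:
N(w) = 1
1/N(16) = 1/1 = 1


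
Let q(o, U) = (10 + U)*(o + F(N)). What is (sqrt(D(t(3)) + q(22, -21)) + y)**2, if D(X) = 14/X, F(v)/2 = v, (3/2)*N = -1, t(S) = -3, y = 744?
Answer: 553304 + 2976*I*sqrt(58) ≈ 5.533e+5 + 22665.0*I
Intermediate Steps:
N = -2/3 (N = (2/3)*(-1) = -2/3 ≈ -0.66667)
F(v) = 2*v
q(o, U) = (10 + U)*(-4/3 + o) (q(o, U) = (10 + U)*(o + 2*(-2/3)) = (10 + U)*(o - 4/3) = (10 + U)*(-4/3 + o))
(sqrt(D(t(3)) + q(22, -21)) + y)**2 = (sqrt(14/(-3) + (-40/3 + 10*22 - 4/3*(-21) - 21*22)) + 744)**2 = (sqrt(14*(-1/3) + (-40/3 + 220 + 28 - 462)) + 744)**2 = (sqrt(-14/3 - 682/3) + 744)**2 = (sqrt(-232) + 744)**2 = (2*I*sqrt(58) + 744)**2 = (744 + 2*I*sqrt(58))**2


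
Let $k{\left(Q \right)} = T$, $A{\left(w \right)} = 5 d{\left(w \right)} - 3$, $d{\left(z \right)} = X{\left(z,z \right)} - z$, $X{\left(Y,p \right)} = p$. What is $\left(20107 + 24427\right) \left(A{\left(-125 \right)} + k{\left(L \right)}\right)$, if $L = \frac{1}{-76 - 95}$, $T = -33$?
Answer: $-1603224$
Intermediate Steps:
$L = - \frac{1}{171}$ ($L = \frac{1}{-171} = - \frac{1}{171} \approx -0.005848$)
$d{\left(z \right)} = 0$ ($d{\left(z \right)} = z - z = 0$)
$A{\left(w \right)} = -3$ ($A{\left(w \right)} = 5 \cdot 0 - 3 = 0 - 3 = -3$)
$k{\left(Q \right)} = -33$
$\left(20107 + 24427\right) \left(A{\left(-125 \right)} + k{\left(L \right)}\right) = \left(20107 + 24427\right) \left(-3 - 33\right) = 44534 \left(-36\right) = -1603224$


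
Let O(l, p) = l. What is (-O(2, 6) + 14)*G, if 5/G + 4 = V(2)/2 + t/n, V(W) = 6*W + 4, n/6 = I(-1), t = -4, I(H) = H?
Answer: 90/7 ≈ 12.857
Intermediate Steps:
n = -6 (n = 6*(-1) = -6)
V(W) = 4 + 6*W
G = 15/14 (G = 5/(-4 + ((4 + 6*2)/2 - 4/(-6))) = 5/(-4 + ((4 + 12)*(1/2) - 4*(-1/6))) = 5/(-4 + (16*(1/2) + 2/3)) = 5/(-4 + (8 + 2/3)) = 5/(-4 + 26/3) = 5/(14/3) = 5*(3/14) = 15/14 ≈ 1.0714)
(-O(2, 6) + 14)*G = (-1*2 + 14)*(15/14) = (-2 + 14)*(15/14) = 12*(15/14) = 90/7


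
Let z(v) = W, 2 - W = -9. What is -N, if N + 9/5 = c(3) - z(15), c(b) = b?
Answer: 49/5 ≈ 9.8000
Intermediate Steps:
W = 11 (W = 2 - 1*(-9) = 2 + 9 = 11)
z(v) = 11
N = -49/5 (N = -9/5 + (3 - 1*11) = -9/5 + (3 - 11) = -9/5 - 8 = -49/5 ≈ -9.8000)
-N = -1*(-49/5) = 49/5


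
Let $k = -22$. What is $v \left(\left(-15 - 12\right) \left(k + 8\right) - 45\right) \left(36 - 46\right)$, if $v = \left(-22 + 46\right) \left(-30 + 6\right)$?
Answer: $1918080$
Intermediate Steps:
$v = -576$ ($v = 24 \left(-24\right) = -576$)
$v \left(\left(-15 - 12\right) \left(k + 8\right) - 45\right) \left(36 - 46\right) = - 576 \left(\left(-15 - 12\right) \left(-22 + 8\right) - 45\right) \left(36 - 46\right) = - 576 \left(\left(-27\right) \left(-14\right) - 45\right) \left(-10\right) = - 576 \left(378 - 45\right) \left(-10\right) = \left(-576\right) 333 \left(-10\right) = \left(-191808\right) \left(-10\right) = 1918080$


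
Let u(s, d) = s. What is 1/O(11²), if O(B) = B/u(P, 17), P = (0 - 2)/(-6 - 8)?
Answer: 1/847 ≈ 0.0011806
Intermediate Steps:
P = ⅐ (P = -2/(-14) = -2*(-1/14) = ⅐ ≈ 0.14286)
O(B) = 7*B (O(B) = B/(⅐) = B*7 = 7*B)
1/O(11²) = 1/(7*11²) = 1/(7*121) = 1/847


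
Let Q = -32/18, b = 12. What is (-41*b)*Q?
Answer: 2624/3 ≈ 874.67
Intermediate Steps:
Q = -16/9 (Q = -32*1/18 = -16/9 ≈ -1.7778)
(-41*b)*Q = -41*12*(-16/9) = -492*(-16/9) = 2624/3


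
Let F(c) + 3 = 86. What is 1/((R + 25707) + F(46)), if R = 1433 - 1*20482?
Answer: 1/6741 ≈ 0.00014835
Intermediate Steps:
F(c) = 83 (F(c) = -3 + 86 = 83)
R = -19049 (R = 1433 - 20482 = -19049)
1/((R + 25707) + F(46)) = 1/((-19049 + 25707) + 83) = 1/(6658 + 83) = 1/6741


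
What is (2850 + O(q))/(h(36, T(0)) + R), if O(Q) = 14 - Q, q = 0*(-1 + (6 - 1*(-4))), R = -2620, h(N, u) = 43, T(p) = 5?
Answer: -2864/2577 ≈ -1.1114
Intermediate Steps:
q = 0 (q = 0*(-1 + (6 + 4)) = 0*(-1 + 10) = 0*9 = 0)
(2850 + O(q))/(h(36, T(0)) + R) = (2850 + (14 - 1*0))/(43 - 2620) = (2850 + (14 + 0))/(-2577) = (2850 + 14)*(-1/2577) = 2864*(-1/2577) = -2864/2577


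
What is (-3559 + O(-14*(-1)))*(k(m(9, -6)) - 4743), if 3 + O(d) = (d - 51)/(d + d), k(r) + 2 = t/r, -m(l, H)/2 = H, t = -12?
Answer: 33823047/2 ≈ 1.6912e+7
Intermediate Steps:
m(l, H) = -2*H
k(r) = -2 - 12/r
O(d) = -3 + (-51 + d)/(2*d) (O(d) = -3 + (d - 51)/(d + d) = -3 + (-51 + d)/((2*d)) = -3 + (-51 + d)*(1/(2*d)) = -3 + (-51 + d)/(2*d))
(-3559 + O(-14*(-1)))*(k(m(9, -6)) - 4743) = (-3559 + (-51 - (-70)*(-1))/(2*((-14*(-1)))))*((-2 - 12/((-2*(-6)))) - 4743) = (-3559 + (1/2)*(-51 - 5*14)/14)*((-2 - 12/12) - 4743) = (-3559 + (1/2)*(1/14)*(-51 - 70))*((-2 - 12*1/12) - 4743) = (-3559 + (1/2)*(1/14)*(-121))*((-2 - 1) - 4743) = (-3559 - 121/28)*(-3 - 4743) = -99773/28*(-4746) = 33823047/2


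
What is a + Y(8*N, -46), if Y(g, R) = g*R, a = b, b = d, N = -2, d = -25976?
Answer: -25240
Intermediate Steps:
b = -25976
a = -25976
Y(g, R) = R*g
a + Y(8*N, -46) = -25976 - 368*(-2) = -25976 - 46*(-16) = -25976 + 736 = -25240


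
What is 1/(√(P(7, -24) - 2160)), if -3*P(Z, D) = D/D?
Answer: -I*√19443/6481 ≈ -0.021515*I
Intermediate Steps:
P(Z, D) = -⅓ (P(Z, D) = -D/(3*D) = -⅓*1 = -⅓)
1/(√(P(7, -24) - 2160)) = 1/(√(-⅓ - 2160)) = 1/(√(-6481/3)) = 1/(I*√19443/3) = -I*√19443/6481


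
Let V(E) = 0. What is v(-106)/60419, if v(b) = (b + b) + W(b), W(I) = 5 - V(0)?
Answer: -207/60419 ≈ -0.0034261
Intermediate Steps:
W(I) = 5 (W(I) = 5 - 1*0 = 5 + 0 = 5)
v(b) = 5 + 2*b (v(b) = (b + b) + 5 = 2*b + 5 = 5 + 2*b)
v(-106)/60419 = (5 + 2*(-106))/60419 = (5 - 212)*(1/60419) = -207*1/60419 = -207/60419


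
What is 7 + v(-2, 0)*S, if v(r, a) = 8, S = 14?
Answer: 119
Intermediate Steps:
7 + v(-2, 0)*S = 7 + 8*14 = 7 + 112 = 119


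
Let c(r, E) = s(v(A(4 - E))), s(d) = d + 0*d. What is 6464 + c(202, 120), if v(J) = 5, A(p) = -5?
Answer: 6469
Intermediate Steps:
s(d) = d (s(d) = d + 0 = d)
c(r, E) = 5
6464 + c(202, 120) = 6464 + 5 = 6469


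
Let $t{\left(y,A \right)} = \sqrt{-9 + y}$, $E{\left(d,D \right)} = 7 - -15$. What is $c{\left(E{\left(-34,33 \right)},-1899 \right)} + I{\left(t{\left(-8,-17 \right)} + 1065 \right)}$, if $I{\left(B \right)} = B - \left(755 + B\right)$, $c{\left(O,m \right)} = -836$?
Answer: $-1591$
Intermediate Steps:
$E{\left(d,D \right)} = 22$ ($E{\left(d,D \right)} = 7 + 15 = 22$)
$I{\left(B \right)} = -755$
$c{\left(E{\left(-34,33 \right)},-1899 \right)} + I{\left(t{\left(-8,-17 \right)} + 1065 \right)} = -836 - 755 = -1591$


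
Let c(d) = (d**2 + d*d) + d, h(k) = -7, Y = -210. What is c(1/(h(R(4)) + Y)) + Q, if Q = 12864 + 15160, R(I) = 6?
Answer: 1319621921/47089 ≈ 28024.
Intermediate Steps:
c(d) = d + 2*d**2 (c(d) = (d**2 + d**2) + d = 2*d**2 + d = d + 2*d**2)
Q = 28024
c(1/(h(R(4)) + Y)) + Q = (1 + 2/(-7 - 210))/(-7 - 210) + 28024 = (1 + 2/(-217))/(-217) + 28024 = -(1 + 2*(-1/217))/217 + 28024 = -(1 - 2/217)/217 + 28024 = -1/217*215/217 + 28024 = -215/47089 + 28024 = 1319621921/47089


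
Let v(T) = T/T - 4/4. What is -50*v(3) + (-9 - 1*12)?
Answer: -21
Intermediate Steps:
v(T) = 0 (v(T) = 1 - 4*1/4 = 1 - 1 = 0)
-50*v(3) + (-9 - 1*12) = -50*0 + (-9 - 1*12) = 0 + (-9 - 12) = 0 - 21 = -21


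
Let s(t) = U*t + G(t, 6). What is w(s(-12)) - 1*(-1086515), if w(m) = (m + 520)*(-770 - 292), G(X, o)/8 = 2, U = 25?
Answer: 835883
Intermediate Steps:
G(X, o) = 16 (G(X, o) = 8*2 = 16)
s(t) = 16 + 25*t (s(t) = 25*t + 16 = 16 + 25*t)
w(m) = -552240 - 1062*m (w(m) = (520 + m)*(-1062) = -552240 - 1062*m)
w(s(-12)) - 1*(-1086515) = (-552240 - 1062*(16 + 25*(-12))) - 1*(-1086515) = (-552240 - 1062*(16 - 300)) + 1086515 = (-552240 - 1062*(-284)) + 1086515 = (-552240 + 301608) + 1086515 = -250632 + 1086515 = 835883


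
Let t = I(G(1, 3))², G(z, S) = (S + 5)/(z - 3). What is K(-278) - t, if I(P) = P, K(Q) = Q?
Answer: -294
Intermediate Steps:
G(z, S) = (5 + S)/(-3 + z)
t = 16 (t = ((5 + 3)/(-3 + 1))² = (8/(-2))² = (-½*8)² = (-4)² = 16)
K(-278) - t = -278 - 1*16 = -278 - 16 = -294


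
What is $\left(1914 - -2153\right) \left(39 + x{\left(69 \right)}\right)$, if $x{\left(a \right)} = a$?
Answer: $439236$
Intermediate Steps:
$\left(1914 - -2153\right) \left(39 + x{\left(69 \right)}\right) = \left(1914 - -2153\right) \left(39 + 69\right) = \left(1914 + \left(-145 + 2298\right)\right) 108 = \left(1914 + 2153\right) 108 = 4067 \cdot 108 = 439236$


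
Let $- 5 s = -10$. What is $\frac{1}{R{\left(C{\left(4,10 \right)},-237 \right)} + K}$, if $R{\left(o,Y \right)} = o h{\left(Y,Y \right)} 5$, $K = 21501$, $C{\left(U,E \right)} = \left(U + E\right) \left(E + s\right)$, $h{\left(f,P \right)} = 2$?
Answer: $\frac{1}{23181} \approx 4.3139 \cdot 10^{-5}$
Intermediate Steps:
$s = 2$ ($s = \left(- \frac{1}{5}\right) \left(-10\right) = 2$)
$C{\left(U,E \right)} = \left(2 + E\right) \left(E + U\right)$ ($C{\left(U,E \right)} = \left(U + E\right) \left(E + 2\right) = \left(E + U\right) \left(2 + E\right) = \left(2 + E\right) \left(E + U\right)$)
$R{\left(o,Y \right)} = 10 o$ ($R{\left(o,Y \right)} = o 2 \cdot 5 = 2 o 5 = 10 o$)
$\frac{1}{R{\left(C{\left(4,10 \right)},-237 \right)} + K} = \frac{1}{10 \left(10^{2} + 2 \cdot 10 + 2 \cdot 4 + 10 \cdot 4\right) + 21501} = \frac{1}{10 \left(100 + 20 + 8 + 40\right) + 21501} = \frac{1}{10 \cdot 168 + 21501} = \frac{1}{1680 + 21501} = \frac{1}{23181}$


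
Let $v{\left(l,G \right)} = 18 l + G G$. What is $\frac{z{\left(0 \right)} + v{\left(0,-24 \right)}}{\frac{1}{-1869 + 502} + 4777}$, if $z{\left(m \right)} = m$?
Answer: $\frac{393696}{3265079} \approx 0.12058$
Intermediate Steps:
$v{\left(l,G \right)} = G^{2} + 18 l$ ($v{\left(l,G \right)} = 18 l + G^{2} = G^{2} + 18 l$)
$\frac{z{\left(0 \right)} + v{\left(0,-24 \right)}}{\frac{1}{-1869 + 502} + 4777} = \frac{0 + \left(\left(-24\right)^{2} + 18 \cdot 0\right)}{\frac{1}{-1869 + 502} + 4777} = \frac{0 + \left(576 + 0\right)}{\frac{1}{-1367} + 4777} = \frac{0 + 576}{- \frac{1}{1367} + 4777} = \frac{576}{\frac{6530158}{1367}} = 576 \cdot \frac{1367}{6530158} = \frac{393696}{3265079}$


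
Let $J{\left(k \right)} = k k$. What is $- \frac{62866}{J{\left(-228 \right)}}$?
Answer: $- \frac{31433}{25992} \approx -1.2093$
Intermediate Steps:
$J{\left(k \right)} = k^{2}$
$- \frac{62866}{J{\left(-228 \right)}} = - \frac{62866}{\left(-228\right)^{2}} = - \frac{62866}{51984} = \left(-62866\right) \frac{1}{51984} = - \frac{31433}{25992}$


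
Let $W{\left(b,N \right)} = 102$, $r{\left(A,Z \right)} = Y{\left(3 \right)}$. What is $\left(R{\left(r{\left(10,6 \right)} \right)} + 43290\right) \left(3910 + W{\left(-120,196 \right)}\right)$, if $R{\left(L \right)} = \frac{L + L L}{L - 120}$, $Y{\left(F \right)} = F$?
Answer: $\frac{6773483672}{39} \approx 1.7368 \cdot 10^{8}$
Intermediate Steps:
$r{\left(A,Z \right)} = 3$
$R{\left(L \right)} = \frac{L + L^{2}}{-120 + L}$
$\left(R{\left(r{\left(10,6 \right)} \right)} + 43290\right) \left(3910 + W{\left(-120,196 \right)}\right) = \left(\frac{3 \left(1 + 3\right)}{-120 + 3} + 43290\right) \left(3910 + 102\right) = \left(3 \frac{1}{-117} \cdot 4 + 43290\right) 4012 = \left(3 \left(- \frac{1}{117}\right) 4 + 43290\right) 4012 = \left(- \frac{4}{39} + 43290\right) 4012 = \frac{1688306}{39} \cdot 4012 = \frac{6773483672}{39}$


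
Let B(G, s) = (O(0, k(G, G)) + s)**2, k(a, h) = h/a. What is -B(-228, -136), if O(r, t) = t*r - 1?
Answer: -18769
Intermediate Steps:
O(r, t) = -1 + r*t (O(r, t) = r*t - 1 = -1 + r*t)
B(G, s) = (-1 + s)**2 (B(G, s) = ((-1 + 0*(G/G)) + s)**2 = ((-1 + 0*1) + s)**2 = ((-1 + 0) + s)**2 = (-1 + s)**2)
-B(-228, -136) = -(-1 - 136)**2 = -1*(-137)**2 = -1*18769 = -18769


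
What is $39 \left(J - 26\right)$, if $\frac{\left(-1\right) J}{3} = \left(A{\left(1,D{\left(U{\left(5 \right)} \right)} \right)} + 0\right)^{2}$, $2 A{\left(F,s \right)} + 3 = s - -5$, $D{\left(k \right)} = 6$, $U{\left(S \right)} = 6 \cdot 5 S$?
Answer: $-2886$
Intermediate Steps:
$U{\left(S \right)} = 30 S$
$A{\left(F,s \right)} = 1 + \frac{s}{2}$ ($A{\left(F,s \right)} = - \frac{3}{2} + \frac{s - -5}{2} = - \frac{3}{2} + \frac{s + 5}{2} = - \frac{3}{2} + \frac{5 + s}{2} = - \frac{3}{2} + \left(\frac{5}{2} + \frac{s}{2}\right) = 1 + \frac{s}{2}$)
$J = -48$ ($J = - 3 \left(\left(1 + \frac{1}{2} \cdot 6\right) + 0\right)^{2} = - 3 \left(\left(1 + 3\right) + 0\right)^{2} = - 3 \left(4 + 0\right)^{2} = - 3 \cdot 4^{2} = \left(-3\right) 16 = -48$)
$39 \left(J - 26\right) = 39 \left(-48 - 26\right) = 39 \left(-74\right) = -2886$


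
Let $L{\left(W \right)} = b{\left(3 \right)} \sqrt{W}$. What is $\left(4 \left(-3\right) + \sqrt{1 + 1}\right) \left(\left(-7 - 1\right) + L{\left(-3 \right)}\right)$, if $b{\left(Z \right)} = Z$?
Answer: $\left(8 - 3 i \sqrt{3}\right) \left(12 - \sqrt{2}\right) \approx 84.686 - 55.005 i$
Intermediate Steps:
$L{\left(W \right)} = 3 \sqrt{W}$
$\left(4 \left(-3\right) + \sqrt{1 + 1}\right) \left(\left(-7 - 1\right) + L{\left(-3 \right)}\right) = \left(4 \left(-3\right) + \sqrt{1 + 1}\right) \left(\left(-7 - 1\right) + 3 \sqrt{-3}\right) = \left(-12 + \sqrt{2}\right) \left(-8 + 3 i \sqrt{3}\right)$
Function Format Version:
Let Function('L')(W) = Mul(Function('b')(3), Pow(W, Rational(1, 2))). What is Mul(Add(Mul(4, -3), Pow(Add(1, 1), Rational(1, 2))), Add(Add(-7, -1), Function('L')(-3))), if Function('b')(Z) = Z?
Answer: Mul(Add(8, Mul(-3, I, Pow(3, Rational(1, 2)))), Add(12, Mul(-1, Pow(2, Rational(1, 2))))) ≈ Add(84.686, Mul(-55.005, I))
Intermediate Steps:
Function('L')(W) = Mul(3, Pow(W, Rational(1, 2)))
Mul(Add(Mul(4, -3), Pow(Add(1, 1), Rational(1, 2))), Add(Add(-7, -1), Function('L')(-3))) = Mul(Add(Mul(4, -3), Pow(Add(1, 1), Rational(1, 2))), Add(Add(-7, -1), Mul(3, Pow(-3, Rational(1, 2))))) = Mul(Add(-12, Pow(2, Rational(1, 2))), Add(-8, Mul(3, Mul(I, Pow(3, Rational(1, 2)))))) = Mul(Add(-12, Pow(2, Rational(1, 2))), Add(-8, Mul(3, I, Pow(3, Rational(1, 2)))))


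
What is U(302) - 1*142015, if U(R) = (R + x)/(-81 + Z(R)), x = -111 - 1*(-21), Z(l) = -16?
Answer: -13775667/97 ≈ -1.4202e+5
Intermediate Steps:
x = -90 (x = -111 + 21 = -90)
U(R) = 90/97 - R/97 (U(R) = (R - 90)/(-81 - 16) = (-90 + R)/(-97) = (-90 + R)*(-1/97) = 90/97 - R/97)
U(302) - 1*142015 = (90/97 - 1/97*302) - 1*142015 = (90/97 - 302/97) - 142015 = -212/97 - 142015 = -13775667/97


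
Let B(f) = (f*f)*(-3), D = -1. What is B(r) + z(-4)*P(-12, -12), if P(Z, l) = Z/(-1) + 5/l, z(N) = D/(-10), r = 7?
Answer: -17501/120 ≈ -145.84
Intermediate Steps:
z(N) = 1/10 (z(N) = -1/(-10) = -1*(-1/10) = 1/10)
P(Z, l) = -Z + 5/l (P(Z, l) = Z*(-1) + 5/l = -Z + 5/l)
B(f) = -3*f**2 (B(f) = f**2*(-3) = -3*f**2)
B(r) + z(-4)*P(-12, -12) = -3*7**2 + (-1*(-12) + 5/(-12))/10 = -3*49 + (12 + 5*(-1/12))/10 = -147 + (12 - 5/12)/10 = -147 + (1/10)*(139/12) = -147 + 139/120 = -17501/120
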